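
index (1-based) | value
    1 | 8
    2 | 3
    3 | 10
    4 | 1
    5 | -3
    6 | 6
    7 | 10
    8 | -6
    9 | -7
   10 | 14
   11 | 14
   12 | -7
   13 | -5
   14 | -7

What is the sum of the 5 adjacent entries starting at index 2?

Elements at indices 2..6: 3, 10, 1, -3, 6
sum(3, 10, 1, -3, 6) = 17

17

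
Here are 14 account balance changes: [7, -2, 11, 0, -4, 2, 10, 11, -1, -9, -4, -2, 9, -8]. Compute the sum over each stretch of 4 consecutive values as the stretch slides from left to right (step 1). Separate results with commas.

(7, -2, 11, 0) → sum 16
(-2, 11, 0, -4) → sum 5
(11, 0, -4, 2) → sum 9
(0, -4, 2, 10) → sum 8
(-4, 2, 10, 11) → sum 19
(2, 10, 11, -1) → sum 22
(10, 11, -1, -9) → sum 11
(11, -1, -9, -4) → sum -3
(-1, -9, -4, -2) → sum -16
(-9, -4, -2, 9) → sum -6
(-4, -2, 9, -8) → sum -5

16, 5, 9, 8, 19, 22, 11, -3, -16, -6, -5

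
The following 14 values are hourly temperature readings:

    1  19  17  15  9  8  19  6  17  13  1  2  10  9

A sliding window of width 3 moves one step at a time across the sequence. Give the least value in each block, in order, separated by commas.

1, 15, 9, 8, 8, 6, 6, 6, 1, 1, 1, 2

(1, 19, 17) → min 1
(19, 17, 15) → min 15
(17, 15, 9) → min 9
(15, 9, 8) → min 8
(9, 8, 19) → min 8
(8, 19, 6) → min 6
(19, 6, 17) → min 6
(6, 17, 13) → min 6
(17, 13, 1) → min 1
(13, 1, 2) → min 1
(1, 2, 10) → min 1
(2, 10, 9) → min 2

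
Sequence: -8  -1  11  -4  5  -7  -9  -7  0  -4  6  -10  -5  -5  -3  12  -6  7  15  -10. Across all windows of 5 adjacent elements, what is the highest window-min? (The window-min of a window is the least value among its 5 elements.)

-6

[-8, -1, 11, -4, 5] → min -8
[-1, 11, -4, 5, -7] → min -7
[11, -4, 5, -7, -9] → min -9
[-4, 5, -7, -9, -7] → min -9
[5, -7, -9, -7, 0] → min -9
[-7, -9, -7, 0, -4] → min -9
[-9, -7, 0, -4, 6] → min -9
[-7, 0, -4, 6, -10] → min -10
[0, -4, 6, -10, -5] → min -10
[-4, 6, -10, -5, -5] → min -10
[6, -10, -5, -5, -3] → min -10
[-10, -5, -5, -3, 12] → min -10
[-5, -5, -3, 12, -6] → min -6
[-5, -3, 12, -6, 7] → min -6
[-3, 12, -6, 7, 15] → min -6
[12, -6, 7, 15, -10] → min -10
Highest of these is -6.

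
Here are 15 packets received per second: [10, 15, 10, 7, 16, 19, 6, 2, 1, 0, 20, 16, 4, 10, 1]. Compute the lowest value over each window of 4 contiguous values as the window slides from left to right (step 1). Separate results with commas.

(10, 15, 10, 7) → min 7
(15, 10, 7, 16) → min 7
(10, 7, 16, 19) → min 7
(7, 16, 19, 6) → min 6
(16, 19, 6, 2) → min 2
(19, 6, 2, 1) → min 1
(6, 2, 1, 0) → min 0
(2, 1, 0, 20) → min 0
(1, 0, 20, 16) → min 0
(0, 20, 16, 4) → min 0
(20, 16, 4, 10) → min 4
(16, 4, 10, 1) → min 1

7, 7, 7, 6, 2, 1, 0, 0, 0, 0, 4, 1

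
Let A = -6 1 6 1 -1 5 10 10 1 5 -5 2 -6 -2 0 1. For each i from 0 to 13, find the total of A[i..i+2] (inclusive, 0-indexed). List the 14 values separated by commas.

Sliding a size-3 window across the 16 values:
(-6, 1, 6) → sum 1
(1, 6, 1) → sum 8
(6, 1, -1) → sum 6
(1, -1, 5) → sum 5
(-1, 5, 10) → sum 14
(5, 10, 10) → sum 25
(10, 10, 1) → sum 21
(10, 1, 5) → sum 16
(1, 5, -5) → sum 1
(5, -5, 2) → sum 2
(-5, 2, -6) → sum -9
(2, -6, -2) → sum -6
(-6, -2, 0) → sum -8
(-2, 0, 1) → sum -1

1, 8, 6, 5, 14, 25, 21, 16, 1, 2, -9, -6, -8, -1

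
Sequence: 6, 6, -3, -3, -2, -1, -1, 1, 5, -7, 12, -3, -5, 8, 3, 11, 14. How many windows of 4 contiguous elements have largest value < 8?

7

[6, 6, -3, -3] → max 6  < 8 ✓
[6, -3, -3, -2] → max 6  < 8 ✓
[-3, -3, -2, -1] → max -1  < 8 ✓
[-3, -2, -1, -1] → max -1  < 8 ✓
[-2, -1, -1, 1] → max 1  < 8 ✓
[-1, -1, 1, 5] → max 5  < 8 ✓
[-1, 1, 5, -7] → max 5  < 8 ✓
[1, 5, -7, 12] → max 12
[5, -7, 12, -3] → max 12
[-7, 12, -3, -5] → max 12
[12, -3, -5, 8] → max 12
[-3, -5, 8, 3] → max 8
[-5, 8, 3, 11] → max 11
[8, 3, 11, 14] → max 14
7 windows satisfy the condition.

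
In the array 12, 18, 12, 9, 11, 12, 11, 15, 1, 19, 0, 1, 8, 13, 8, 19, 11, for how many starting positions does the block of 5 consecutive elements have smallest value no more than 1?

8

(12, 18, 12, 9, 11) → min 9
(18, 12, 9, 11, 12) → min 9
(12, 9, 11, 12, 11) → min 9
(9, 11, 12, 11, 15) → min 9
(11, 12, 11, 15, 1) → min 1  ≤ 1 ✓
(12, 11, 15, 1, 19) → min 1  ≤ 1 ✓
(11, 15, 1, 19, 0) → min 0  ≤ 1 ✓
(15, 1, 19, 0, 1) → min 0  ≤ 1 ✓
(1, 19, 0, 1, 8) → min 0  ≤ 1 ✓
(19, 0, 1, 8, 13) → min 0  ≤ 1 ✓
(0, 1, 8, 13, 8) → min 0  ≤ 1 ✓
(1, 8, 13, 8, 19) → min 1  ≤ 1 ✓
(8, 13, 8, 19, 11) → min 8
8 windows satisfy the condition.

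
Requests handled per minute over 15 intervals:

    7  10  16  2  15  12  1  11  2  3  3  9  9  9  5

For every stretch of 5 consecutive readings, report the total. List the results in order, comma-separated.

50, 55, 46, 41, 41, 29, 20, 28, 26, 33, 35

[7, 10, 16, 2, 15] → sum 50
[10, 16, 2, 15, 12] → sum 55
[16, 2, 15, 12, 1] → sum 46
[2, 15, 12, 1, 11] → sum 41
[15, 12, 1, 11, 2] → sum 41
[12, 1, 11, 2, 3] → sum 29
[1, 11, 2, 3, 3] → sum 20
[11, 2, 3, 3, 9] → sum 28
[2, 3, 3, 9, 9] → sum 26
[3, 3, 9, 9, 9] → sum 33
[3, 9, 9, 9, 5] → sum 35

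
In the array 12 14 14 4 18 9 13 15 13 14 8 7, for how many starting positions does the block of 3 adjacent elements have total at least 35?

7

[12, 14, 14] → sum 40  ≥ 35 ✓
[14, 14, 4] → sum 32
[14, 4, 18] → sum 36  ≥ 35 ✓
[4, 18, 9] → sum 31
[18, 9, 13] → sum 40  ≥ 35 ✓
[9, 13, 15] → sum 37  ≥ 35 ✓
[13, 15, 13] → sum 41  ≥ 35 ✓
[15, 13, 14] → sum 42  ≥ 35 ✓
[13, 14, 8] → sum 35  ≥ 35 ✓
[14, 8, 7] → sum 29
7 windows satisfy the condition.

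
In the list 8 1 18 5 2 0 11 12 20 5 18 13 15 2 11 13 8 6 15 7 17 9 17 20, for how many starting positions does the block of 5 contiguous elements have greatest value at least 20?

8 1 18 5 2 → max 18
1 18 5 2 0 → max 18
18 5 2 0 11 → max 18
5 2 0 11 12 → max 12
2 0 11 12 20 → max 20  ≥ 20 ✓
0 11 12 20 5 → max 20  ≥ 20 ✓
11 12 20 5 18 → max 20  ≥ 20 ✓
12 20 5 18 13 → max 20  ≥ 20 ✓
20 5 18 13 15 → max 20  ≥ 20 ✓
5 18 13 15 2 → max 18
18 13 15 2 11 → max 18
13 15 2 11 13 → max 15
15 2 11 13 8 → max 15
2 11 13 8 6 → max 13
11 13 8 6 15 → max 15
13 8 6 15 7 → max 15
8 6 15 7 17 → max 17
6 15 7 17 9 → max 17
15 7 17 9 17 → max 17
7 17 9 17 20 → max 20  ≥ 20 ✓
6 windows satisfy the condition.

6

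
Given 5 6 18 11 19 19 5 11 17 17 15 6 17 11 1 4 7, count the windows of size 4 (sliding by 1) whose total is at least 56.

[5, 6, 18, 11] → sum 40
[6, 18, 11, 19] → sum 54
[18, 11, 19, 19] → sum 67  ≥ 56 ✓
[11, 19, 19, 5] → sum 54
[19, 19, 5, 11] → sum 54
[19, 5, 11, 17] → sum 52
[5, 11, 17, 17] → sum 50
[11, 17, 17, 15] → sum 60  ≥ 56 ✓
[17, 17, 15, 6] → sum 55
[17, 15, 6, 17] → sum 55
[15, 6, 17, 11] → sum 49
[6, 17, 11, 1] → sum 35
[17, 11, 1, 4] → sum 33
[11, 1, 4, 7] → sum 23
2 windows satisfy the condition.

2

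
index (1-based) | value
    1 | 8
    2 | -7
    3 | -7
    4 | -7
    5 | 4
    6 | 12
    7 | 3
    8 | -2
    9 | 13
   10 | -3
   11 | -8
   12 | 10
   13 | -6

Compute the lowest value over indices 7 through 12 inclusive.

-8

Elements at indices 7..12: 3, -2, 13, -3, -8, 10
min(3, -2, 13, -3, -8, 10) = -8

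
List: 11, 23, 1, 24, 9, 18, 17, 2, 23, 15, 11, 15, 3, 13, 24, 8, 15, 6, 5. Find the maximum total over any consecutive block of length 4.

11 23 1 24 → sum 59
23 1 24 9 → sum 57
1 24 9 18 → sum 52
24 9 18 17 → sum 68
9 18 17 2 → sum 46
18 17 2 23 → sum 60
17 2 23 15 → sum 57
2 23 15 11 → sum 51
23 15 11 15 → sum 64
15 11 15 3 → sum 44
11 15 3 13 → sum 42
15 3 13 24 → sum 55
3 13 24 8 → sum 48
13 24 8 15 → sum 60
24 8 15 6 → sum 53
8 15 6 5 → sum 34
Maximum of these is 68.

68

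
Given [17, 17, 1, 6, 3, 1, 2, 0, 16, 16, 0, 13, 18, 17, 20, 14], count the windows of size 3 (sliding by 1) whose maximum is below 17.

17 17 1 → max 17
17 1 6 → max 17
1 6 3 → max 6  < 17 ✓
6 3 1 → max 6  < 17 ✓
3 1 2 → max 3  < 17 ✓
1 2 0 → max 2  < 17 ✓
2 0 16 → max 16  < 17 ✓
0 16 16 → max 16  < 17 ✓
16 16 0 → max 16  < 17 ✓
16 0 13 → max 16  < 17 ✓
0 13 18 → max 18
13 18 17 → max 18
18 17 20 → max 20
17 20 14 → max 20
8 windows satisfy the condition.

8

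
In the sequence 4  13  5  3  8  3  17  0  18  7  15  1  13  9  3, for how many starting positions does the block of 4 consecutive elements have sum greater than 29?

4 13 5 3 → sum 25
13 5 3 8 → sum 29
5 3 8 3 → sum 19
3 8 3 17 → sum 31  > 29 ✓
8 3 17 0 → sum 28
3 17 0 18 → sum 38  > 29 ✓
17 0 18 7 → sum 42  > 29 ✓
0 18 7 15 → sum 40  > 29 ✓
18 7 15 1 → sum 41  > 29 ✓
7 15 1 13 → sum 36  > 29 ✓
15 1 13 9 → sum 38  > 29 ✓
1 13 9 3 → sum 26
7 windows satisfy the condition.

7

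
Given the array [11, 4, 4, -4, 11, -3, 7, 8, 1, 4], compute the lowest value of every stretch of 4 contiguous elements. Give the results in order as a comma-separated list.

Sliding a size-4 window across the 10 values:
11 4 4 -4 → min -4
4 4 -4 11 → min -4
4 -4 11 -3 → min -4
-4 11 -3 7 → min -4
11 -3 7 8 → min -3
-3 7 8 1 → min -3
7 8 1 4 → min 1

-4, -4, -4, -4, -3, -3, 1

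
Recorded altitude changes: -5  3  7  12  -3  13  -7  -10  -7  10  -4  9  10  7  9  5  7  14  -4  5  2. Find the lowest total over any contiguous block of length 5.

-18

[-5, 3, 7, 12, -3] → sum 14
[3, 7, 12, -3, 13] → sum 32
[7, 12, -3, 13, -7] → sum 22
[12, -3, 13, -7, -10] → sum 5
[-3, 13, -7, -10, -7] → sum -14
[13, -7, -10, -7, 10] → sum -1
[-7, -10, -7, 10, -4] → sum -18
[-10, -7, 10, -4, 9] → sum -2
[-7, 10, -4, 9, 10] → sum 18
[10, -4, 9, 10, 7] → sum 32
[-4, 9, 10, 7, 9] → sum 31
[9, 10, 7, 9, 5] → sum 40
[10, 7, 9, 5, 7] → sum 38
[7, 9, 5, 7, 14] → sum 42
[9, 5, 7, 14, -4] → sum 31
[5, 7, 14, -4, 5] → sum 27
[7, 14, -4, 5, 2] → sum 24
Lowest of these is -18.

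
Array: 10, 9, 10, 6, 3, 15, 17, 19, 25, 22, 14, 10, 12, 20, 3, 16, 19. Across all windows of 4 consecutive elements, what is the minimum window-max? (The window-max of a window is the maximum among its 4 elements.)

Window maxs for each of the 14 positions:
(10, 9, 10, 6) → max 10
(9, 10, 6, 3) → max 10
(10, 6, 3, 15) → max 15
(6, 3, 15, 17) → max 17
(3, 15, 17, 19) → max 19
(15, 17, 19, 25) → max 25
(17, 19, 25, 22) → max 25
(19, 25, 22, 14) → max 25
(25, 22, 14, 10) → max 25
(22, 14, 10, 12) → max 22
(14, 10, 12, 20) → max 20
(10, 12, 20, 3) → max 20
(12, 20, 3, 16) → max 20
(20, 3, 16, 19) → max 20
Minimum of these is 10.

10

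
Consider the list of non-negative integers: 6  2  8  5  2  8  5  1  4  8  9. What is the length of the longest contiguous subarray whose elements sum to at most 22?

5

→ 6: sum 6, len 1
→ 2: sum 8, len 2
→ 8: sum 16, len 3
→ 5: sum 21, len 4
→ 2 (dropped 6): sum 17, len 4
→ 8 (dropped 2, 8): sum 15, len 3
→ 5: sum 20, len 4
→ 1: sum 21, len 5
→ 4 (dropped 5): sum 20, len 5
→ 8 (dropped 2, 8): sum 18, len 4
→ 9 (dropped 5): sum 22, len 4
Longest length seen: 5.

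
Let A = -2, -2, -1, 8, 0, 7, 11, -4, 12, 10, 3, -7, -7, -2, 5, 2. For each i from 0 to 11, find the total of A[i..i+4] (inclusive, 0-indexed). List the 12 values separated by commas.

(-2, -2, -1, 8, 0) → sum 3
(-2, -1, 8, 0, 7) → sum 12
(-1, 8, 0, 7, 11) → sum 25
(8, 0, 7, 11, -4) → sum 22
(0, 7, 11, -4, 12) → sum 26
(7, 11, -4, 12, 10) → sum 36
(11, -4, 12, 10, 3) → sum 32
(-4, 12, 10, 3, -7) → sum 14
(12, 10, 3, -7, -7) → sum 11
(10, 3, -7, -7, -2) → sum -3
(3, -7, -7, -2, 5) → sum -8
(-7, -7, -2, 5, 2) → sum -9

3, 12, 25, 22, 26, 36, 32, 14, 11, -3, -8, -9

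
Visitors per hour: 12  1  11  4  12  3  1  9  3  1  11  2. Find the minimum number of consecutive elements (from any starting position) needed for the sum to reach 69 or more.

add 12: running sum 12 < 69
add 1: running sum 13 < 69
add 11: running sum 24 < 69
add 4: running sum 28 < 69
add 12: running sum 40 < 69
add 3: running sum 43 < 69
add 1: running sum 44 < 69
add 9: running sum 53 < 69
add 3: running sum 56 < 69
add 1: running sum 57 < 69
add 11: running sum 68 < 69
end 11: [12, 1, 11, 4, 12, 3, 1, 9, 3, 1, 11, 2] sum 70, len 12
Shortest qualifying length: 12.

12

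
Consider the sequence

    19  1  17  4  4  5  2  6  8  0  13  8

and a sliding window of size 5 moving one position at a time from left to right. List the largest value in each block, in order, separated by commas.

19 1 17 4 4 → max 19
1 17 4 4 5 → max 17
17 4 4 5 2 → max 17
4 4 5 2 6 → max 6
4 5 2 6 8 → max 8
5 2 6 8 0 → max 8
2 6 8 0 13 → max 13
6 8 0 13 8 → max 13

19, 17, 17, 6, 8, 8, 13, 13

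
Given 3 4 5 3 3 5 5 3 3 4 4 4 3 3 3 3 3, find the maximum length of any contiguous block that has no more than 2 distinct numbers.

[3] 1 distinct, len 1
[3, 4] 2 distinct, len 2
[4, 5] 2 distinct, len 2
[5, 3] 2 distinct, len 2
[5, 3, 3] 2 distinct, len 3
[5, 3, 3, 5] 2 distinct, len 4
[5, 3, 3, 5, 5] 2 distinct, len 5
[5, 3, 3, 5, 5, 3] 2 distinct, len 6
[5, 3, 3, 5, 5, 3, 3] 2 distinct, len 7
[3, 3, 4] 2 distinct, len 3
[3, 3, 4, 4] 2 distinct, len 4
[3, 3, 4, 4, 4] 2 distinct, len 5
[3, 3, 4, 4, 4, 3] 2 distinct, len 6
[3, 3, 4, 4, 4, 3, 3] 2 distinct, len 7
[3, 3, 4, 4, 4, 3, 3, 3] 2 distinct, len 8
[3, 3, 4, 4, 4, 3, 3, 3, 3] 2 distinct, len 9
[3, 3, 4, 4, 4, 3, 3, 3, 3, 3] 2 distinct, len 10
Longest length with ≤2 distinct: 10.

10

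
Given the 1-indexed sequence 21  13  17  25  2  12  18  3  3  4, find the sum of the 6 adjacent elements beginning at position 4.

Elements at indices 4..9: 25, 2, 12, 18, 3, 3
sum(25, 2, 12, 18, 3, 3) = 63

63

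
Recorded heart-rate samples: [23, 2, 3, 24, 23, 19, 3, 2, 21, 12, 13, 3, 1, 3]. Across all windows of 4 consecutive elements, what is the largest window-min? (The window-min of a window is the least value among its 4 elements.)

3

Window mins for each of the 11 positions:
23 2 3 24 → min 2
2 3 24 23 → min 2
3 24 23 19 → min 3
24 23 19 3 → min 3
23 19 3 2 → min 2
19 3 2 21 → min 2
3 2 21 12 → min 2
2 21 12 13 → min 2
21 12 13 3 → min 3
12 13 3 1 → min 1
13 3 1 3 → min 1
Largest of these is 3.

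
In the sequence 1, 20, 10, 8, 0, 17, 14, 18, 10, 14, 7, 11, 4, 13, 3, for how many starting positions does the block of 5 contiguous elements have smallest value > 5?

3

(1, 20, 10, 8, 0) → min 0
(20, 10, 8, 0, 17) → min 0
(10, 8, 0, 17, 14) → min 0
(8, 0, 17, 14, 18) → min 0
(0, 17, 14, 18, 10) → min 0
(17, 14, 18, 10, 14) → min 10  > 5 ✓
(14, 18, 10, 14, 7) → min 7  > 5 ✓
(18, 10, 14, 7, 11) → min 7  > 5 ✓
(10, 14, 7, 11, 4) → min 4
(14, 7, 11, 4, 13) → min 4
(7, 11, 4, 13, 3) → min 3
3 windows satisfy the condition.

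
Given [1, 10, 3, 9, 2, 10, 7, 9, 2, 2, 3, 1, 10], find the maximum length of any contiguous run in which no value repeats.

5

[1] len 1
[1, 10] len 2
[1, 10, 3] len 3
[1, 10, 3, 9] len 4
[1, 10, 3, 9, 2] len 5
[3, 9, 2, 10] len 4
[3, 9, 2, 10, 7] len 5
[2, 10, 7, 9] len 4
[10, 7, 9, 2] len 4
[2] len 1
[2, 3] len 2
[2, 3, 1] len 3
[2, 3, 1, 10] len 4
Longest all-distinct length: 5.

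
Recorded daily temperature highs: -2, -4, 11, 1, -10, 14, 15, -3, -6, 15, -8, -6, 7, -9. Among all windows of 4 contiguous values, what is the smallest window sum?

[-2, -4, 11, 1] → sum 6
[-4, 11, 1, -10] → sum -2
[11, 1, -10, 14] → sum 16
[1, -10, 14, 15] → sum 20
[-10, 14, 15, -3] → sum 16
[14, 15, -3, -6] → sum 20
[15, -3, -6, 15] → sum 21
[-3, -6, 15, -8] → sum -2
[-6, 15, -8, -6] → sum -5
[15, -8, -6, 7] → sum 8
[-8, -6, 7, -9] → sum -16
Smallest of these is -16.

-16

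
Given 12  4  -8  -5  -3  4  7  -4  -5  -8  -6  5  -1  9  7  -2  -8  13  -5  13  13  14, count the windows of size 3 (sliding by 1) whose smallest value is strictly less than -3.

12 4 -8 → min -8  < -3 ✓
4 -8 -5 → min -8  < -3 ✓
-8 -5 -3 → min -8  < -3 ✓
-5 -3 4 → min -5  < -3 ✓
-3 4 7 → min -3
4 7 -4 → min -4  < -3 ✓
7 -4 -5 → min -5  < -3 ✓
-4 -5 -8 → min -8  < -3 ✓
-5 -8 -6 → min -8  < -3 ✓
-8 -6 5 → min -8  < -3 ✓
-6 5 -1 → min -6  < -3 ✓
5 -1 9 → min -1
-1 9 7 → min -1
9 7 -2 → min -2
7 -2 -8 → min -8  < -3 ✓
-2 -8 13 → min -8  < -3 ✓
-8 13 -5 → min -8  < -3 ✓
13 -5 13 → min -5  < -3 ✓
-5 13 13 → min -5  < -3 ✓
13 13 14 → min 13
15 windows satisfy the condition.

15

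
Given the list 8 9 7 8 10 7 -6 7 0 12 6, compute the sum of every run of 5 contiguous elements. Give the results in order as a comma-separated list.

42, 41, 26, 26, 18, 20, 19

Sliding a size-5 window across the 11 values:
(8, 9, 7, 8, 10) → sum 42
(9, 7, 8, 10, 7) → sum 41
(7, 8, 10, 7, -6) → sum 26
(8, 10, 7, -6, 7) → sum 26
(10, 7, -6, 7, 0) → sum 18
(7, -6, 7, 0, 12) → sum 20
(-6, 7, 0, 12, 6) → sum 19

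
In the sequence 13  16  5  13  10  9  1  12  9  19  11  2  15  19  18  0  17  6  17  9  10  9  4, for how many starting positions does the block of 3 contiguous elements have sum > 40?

1

13 16 5 → sum 34
16 5 13 → sum 34
5 13 10 → sum 28
13 10 9 → sum 32
10 9 1 → sum 20
9 1 12 → sum 22
1 12 9 → sum 22
12 9 19 → sum 40
9 19 11 → sum 39
19 11 2 → sum 32
11 2 15 → sum 28
2 15 19 → sum 36
15 19 18 → sum 52  > 40 ✓
19 18 0 → sum 37
18 0 17 → sum 35
0 17 6 → sum 23
17 6 17 → sum 40
6 17 9 → sum 32
17 9 10 → sum 36
9 10 9 → sum 28
10 9 4 → sum 23
1 window satisfy the condition.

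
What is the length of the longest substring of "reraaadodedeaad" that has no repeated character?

[r] len 1
[r, e] len 2
[e, r] len 2
[e, r, a] len 3
[a] len 1
[a] len 1
[a, d] len 2
[a, d, o] len 3
[o, d] len 2
[o, d, e] len 3
[e, d] len 2
[d, e] len 2
[d, e, a] len 3
[a] len 1
[a, d] len 2
Longest all-distinct length: 3.

3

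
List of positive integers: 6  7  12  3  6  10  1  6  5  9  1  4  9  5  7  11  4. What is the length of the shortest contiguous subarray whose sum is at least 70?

add 6: running sum 6 < 70
add 7: running sum 13 < 70
add 12: running sum 25 < 70
add 3: running sum 28 < 70
add 6: running sum 34 < 70
add 10: running sum 44 < 70
add 1: running sum 45 < 70
add 6: running sum 51 < 70
add 5: running sum 56 < 70
add 9: running sum 65 < 70
add 1: running sum 66 < 70
end 11: [6, 7, 12, 3, 6, 10, 1, 6, 5, 9, 1, 4] sum 70, len 12
end 12: [7, 12, 3, 6, 10, 1, 6, 5, 9, 1, 4, 9] sum 73, len 12
end 13: [12, 3, 6, 10, 1, 6, 5, 9, 1, 4, 9, 5] sum 71, len 12
end 14: [12, 3, 6, 10, 1, 6, 5, 9, 1, 4, 9, 5, 7] sum 78, len 13
end 15: [6, 10, 1, 6, 5, 9, 1, 4, 9, 5, 7, 11] sum 74, len 12
end 16: [10, 1, 6, 5, 9, 1, 4, 9, 5, 7, 11, 4] sum 72, len 12
Shortest qualifying length: 12.

12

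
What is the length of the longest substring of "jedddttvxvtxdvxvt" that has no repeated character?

add j: [j] len 1
add e: [j, e] len 2
add d: [j, e, d] len 3
add d (repeat d, move left end past it): [d] len 1
add d (repeat d, move left end past it): [d] len 1
add t: [d, t] len 2
add t (repeat t, move left end past it): [t] len 1
add v: [t, v] len 2
add x: [t, v, x] len 3
add v (repeat v, move left end past it): [x, v] len 2
add t: [x, v, t] len 3
add x (repeat x, move left end past it): [v, t, x] len 3
add d: [v, t, x, d] len 4
add v (repeat v, move left end past it): [t, x, d, v] len 4
add x (repeat x, move left end past it): [d, v, x] len 3
add v (repeat v, move left end past it): [x, v] len 2
add t: [x, v, t] len 3
Longest all-distinct length: 4.

4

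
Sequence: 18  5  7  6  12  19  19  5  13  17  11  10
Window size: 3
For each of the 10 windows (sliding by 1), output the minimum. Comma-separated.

(18, 5, 7) → min 5
(5, 7, 6) → min 5
(7, 6, 12) → min 6
(6, 12, 19) → min 6
(12, 19, 19) → min 12
(19, 19, 5) → min 5
(19, 5, 13) → min 5
(5, 13, 17) → min 5
(13, 17, 11) → min 11
(17, 11, 10) → min 10

5, 5, 6, 6, 12, 5, 5, 5, 11, 10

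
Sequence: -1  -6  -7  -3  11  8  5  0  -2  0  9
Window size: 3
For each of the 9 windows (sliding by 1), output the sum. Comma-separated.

(-1, -6, -7) → sum -14
(-6, -7, -3) → sum -16
(-7, -3, 11) → sum 1
(-3, 11, 8) → sum 16
(11, 8, 5) → sum 24
(8, 5, 0) → sum 13
(5, 0, -2) → sum 3
(0, -2, 0) → sum -2
(-2, 0, 9) → sum 7

-14, -16, 1, 16, 24, 13, 3, -2, 7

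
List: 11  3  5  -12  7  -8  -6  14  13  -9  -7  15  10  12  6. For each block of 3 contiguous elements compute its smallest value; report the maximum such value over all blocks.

11 3 5 → min 3
3 5 -12 → min -12
5 -12 7 → min -12
-12 7 -8 → min -12
7 -8 -6 → min -8
-8 -6 14 → min -8
-6 14 13 → min -6
14 13 -9 → min -9
13 -9 -7 → min -9
-9 -7 15 → min -9
-7 15 10 → min -7
15 10 12 → min 10
10 12 6 → min 6
Maximum of these is 10.

10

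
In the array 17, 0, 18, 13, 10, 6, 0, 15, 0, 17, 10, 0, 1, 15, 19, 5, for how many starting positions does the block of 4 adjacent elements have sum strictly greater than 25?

12

17 0 18 13 → sum 48  > 25 ✓
0 18 13 10 → sum 41  > 25 ✓
18 13 10 6 → sum 47  > 25 ✓
13 10 6 0 → sum 29  > 25 ✓
10 6 0 15 → sum 31  > 25 ✓
6 0 15 0 → sum 21
0 15 0 17 → sum 32  > 25 ✓
15 0 17 10 → sum 42  > 25 ✓
0 17 10 0 → sum 27  > 25 ✓
17 10 0 1 → sum 28  > 25 ✓
10 0 1 15 → sum 26  > 25 ✓
0 1 15 19 → sum 35  > 25 ✓
1 15 19 5 → sum 40  > 25 ✓
12 windows satisfy the condition.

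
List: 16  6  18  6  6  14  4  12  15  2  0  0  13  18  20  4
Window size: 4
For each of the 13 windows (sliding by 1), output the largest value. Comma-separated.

18, 18, 18, 14, 14, 15, 15, 15, 15, 13, 18, 20, 20

Sliding a size-4 window across the 16 values:
16 6 18 6 → max 18
6 18 6 6 → max 18
18 6 6 14 → max 18
6 6 14 4 → max 14
6 14 4 12 → max 14
14 4 12 15 → max 15
4 12 15 2 → max 15
12 15 2 0 → max 15
15 2 0 0 → max 15
2 0 0 13 → max 13
0 0 13 18 → max 18
0 13 18 20 → max 20
13 18 20 4 → max 20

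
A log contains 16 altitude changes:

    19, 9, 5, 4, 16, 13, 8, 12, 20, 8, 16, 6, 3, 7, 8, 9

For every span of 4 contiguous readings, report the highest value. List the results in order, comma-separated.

19 9 5 4 → max 19
9 5 4 16 → max 16
5 4 16 13 → max 16
4 16 13 8 → max 16
16 13 8 12 → max 16
13 8 12 20 → max 20
8 12 20 8 → max 20
12 20 8 16 → max 20
20 8 16 6 → max 20
8 16 6 3 → max 16
16 6 3 7 → max 16
6 3 7 8 → max 8
3 7 8 9 → max 9

19, 16, 16, 16, 16, 20, 20, 20, 20, 16, 16, 8, 9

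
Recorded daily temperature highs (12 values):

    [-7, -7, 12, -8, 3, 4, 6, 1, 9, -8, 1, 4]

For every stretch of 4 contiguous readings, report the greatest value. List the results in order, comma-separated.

-7 -7 12 -8 → max 12
-7 12 -8 3 → max 12
12 -8 3 4 → max 12
-8 3 4 6 → max 6
3 4 6 1 → max 6
4 6 1 9 → max 9
6 1 9 -8 → max 9
1 9 -8 1 → max 9
9 -8 1 4 → max 9

12, 12, 12, 6, 6, 9, 9, 9, 9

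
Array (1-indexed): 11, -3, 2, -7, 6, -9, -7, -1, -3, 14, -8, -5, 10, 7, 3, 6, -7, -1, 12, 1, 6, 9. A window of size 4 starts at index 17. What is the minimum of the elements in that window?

-7

Elements at indices 17..20: -7, -1, 12, 1
min(-7, -1, 12, 1) = -7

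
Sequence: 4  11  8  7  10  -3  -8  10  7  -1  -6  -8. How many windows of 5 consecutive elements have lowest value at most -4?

4 11 8 7 10 → min 4
11 8 7 10 -3 → min -3
8 7 10 -3 -8 → min -8  ≤ -4 ✓
7 10 -3 -8 10 → min -8  ≤ -4 ✓
10 -3 -8 10 7 → min -8  ≤ -4 ✓
-3 -8 10 7 -1 → min -8  ≤ -4 ✓
-8 10 7 -1 -6 → min -8  ≤ -4 ✓
10 7 -1 -6 -8 → min -8  ≤ -4 ✓
6 windows satisfy the condition.

6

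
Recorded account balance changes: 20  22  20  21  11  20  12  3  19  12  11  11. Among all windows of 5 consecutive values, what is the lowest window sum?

20 22 20 21 11 → sum 94
22 20 21 11 20 → sum 94
20 21 11 20 12 → sum 84
21 11 20 12 3 → sum 67
11 20 12 3 19 → sum 65
20 12 3 19 12 → sum 66
12 3 19 12 11 → sum 57
3 19 12 11 11 → sum 56
Lowest of these is 56.

56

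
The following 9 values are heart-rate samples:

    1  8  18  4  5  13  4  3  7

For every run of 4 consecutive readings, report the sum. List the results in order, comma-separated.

31, 35, 40, 26, 25, 27

1 8 18 4 → sum 31
8 18 4 5 → sum 35
18 4 5 13 → sum 40
4 5 13 4 → sum 26
5 13 4 3 → sum 25
13 4 3 7 → sum 27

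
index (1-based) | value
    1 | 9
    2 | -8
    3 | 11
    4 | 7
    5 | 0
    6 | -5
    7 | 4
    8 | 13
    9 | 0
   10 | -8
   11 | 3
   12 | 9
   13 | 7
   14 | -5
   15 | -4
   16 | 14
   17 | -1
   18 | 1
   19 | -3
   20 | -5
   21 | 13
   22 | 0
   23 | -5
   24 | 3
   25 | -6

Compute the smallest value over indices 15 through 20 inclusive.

Elements at indices 15..20: -4, 14, -1, 1, -3, -5
min(-4, 14, -1, 1, -3, -5) = -5

-5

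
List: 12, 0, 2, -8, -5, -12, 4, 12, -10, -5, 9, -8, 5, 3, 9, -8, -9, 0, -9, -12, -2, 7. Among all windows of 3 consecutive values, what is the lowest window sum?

[12, 0, 2] → sum 14
[0, 2, -8] → sum -6
[2, -8, -5] → sum -11
[-8, -5, -12] → sum -25
[-5, -12, 4] → sum -13
[-12, 4, 12] → sum 4
[4, 12, -10] → sum 6
[12, -10, -5] → sum -3
[-10, -5, 9] → sum -6
[-5, 9, -8] → sum -4
[9, -8, 5] → sum 6
[-8, 5, 3] → sum 0
[5, 3, 9] → sum 17
[3, 9, -8] → sum 4
[9, -8, -9] → sum -8
[-8, -9, 0] → sum -17
[-9, 0, -9] → sum -18
[0, -9, -12] → sum -21
[-9, -12, -2] → sum -23
[-12, -2, 7] → sum -7
Lowest of these is -25.

-25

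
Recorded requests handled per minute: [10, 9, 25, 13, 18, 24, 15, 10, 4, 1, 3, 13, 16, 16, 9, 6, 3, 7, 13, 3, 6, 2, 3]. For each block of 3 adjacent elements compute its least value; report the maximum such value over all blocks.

Each size-3 window and its min:
[10, 9, 25] → min 9
[9, 25, 13] → min 9
[25, 13, 18] → min 13
[13, 18, 24] → min 13
[18, 24, 15] → min 15
[24, 15, 10] → min 10
[15, 10, 4] → min 4
[10, 4, 1] → min 1
[4, 1, 3] → min 1
[1, 3, 13] → min 1
[3, 13, 16] → min 3
[13, 16, 16] → min 13
[16, 16, 9] → min 9
[16, 9, 6] → min 6
[9, 6, 3] → min 3
[6, 3, 7] → min 3
[3, 7, 13] → min 3
[7, 13, 3] → min 3
[13, 3, 6] → min 3
[3, 6, 2] → min 2
[6, 2, 3] → min 2
Maximum of these is 15.

15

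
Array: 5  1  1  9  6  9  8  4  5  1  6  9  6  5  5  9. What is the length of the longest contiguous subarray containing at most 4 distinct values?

8

[5] 1 distinct, len 1
[5, 1] 2 distinct, len 2
[5, 1, 1] 2 distinct, len 3
[5, 1, 1, 9] 3 distinct, len 4
[5, 1, 1, 9, 6] 4 distinct, len 5
[5, 1, 1, 9, 6, 9] 4 distinct, len 6
[1, 1, 9, 6, 9, 8] 4 distinct, len 6
[9, 6, 9, 8, 4] 4 distinct, len 5
[9, 8, 4, 5] 4 distinct, len 4
[8, 4, 5, 1] 4 distinct, len 4
[4, 5, 1, 6] 4 distinct, len 4
[5, 1, 6, 9] 4 distinct, len 4
[5, 1, 6, 9, 6] 4 distinct, len 5
[5, 1, 6, 9, 6, 5] 4 distinct, len 6
[5, 1, 6, 9, 6, 5, 5] 4 distinct, len 7
[5, 1, 6, 9, 6, 5, 5, 9] 4 distinct, len 8
Longest length with ≤4 distinct: 8.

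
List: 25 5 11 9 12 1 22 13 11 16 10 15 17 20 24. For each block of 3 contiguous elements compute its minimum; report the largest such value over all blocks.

17

Window mins for each of the 13 positions:
[25, 5, 11] → min 5
[5, 11, 9] → min 5
[11, 9, 12] → min 9
[9, 12, 1] → min 1
[12, 1, 22] → min 1
[1, 22, 13] → min 1
[22, 13, 11] → min 11
[13, 11, 16] → min 11
[11, 16, 10] → min 10
[16, 10, 15] → min 10
[10, 15, 17] → min 10
[15, 17, 20] → min 15
[17, 20, 24] → min 17
Largest of these is 17.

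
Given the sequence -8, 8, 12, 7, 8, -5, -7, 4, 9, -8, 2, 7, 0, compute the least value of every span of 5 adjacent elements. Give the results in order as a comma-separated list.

-8 8 12 7 8 → min -8
8 12 7 8 -5 → min -5
12 7 8 -5 -7 → min -7
7 8 -5 -7 4 → min -7
8 -5 -7 4 9 → min -7
-5 -7 4 9 -8 → min -8
-7 4 9 -8 2 → min -8
4 9 -8 2 7 → min -8
9 -8 2 7 0 → min -8

-8, -5, -7, -7, -7, -8, -8, -8, -8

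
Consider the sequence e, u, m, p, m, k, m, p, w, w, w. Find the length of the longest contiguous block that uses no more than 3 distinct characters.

6

Extend right; when distinct count exceeds 3, shrink from the left:
add e: window [e] (1 distinct), len 1
add u: window [e, u] (2 distinct), len 2
add m: window [e, u, m] (3 distinct), len 3
add p: window [u, m, p] (3 distinct), len 3
add m: window [u, m, p, m] (3 distinct), len 4
add k: window [m, p, m, k] (3 distinct), len 4
add m: window [m, p, m, k, m] (3 distinct), len 5
add p: window [m, p, m, k, m, p] (3 distinct), len 6
add w: window [m, p, w] (3 distinct), len 3
add w: window [m, p, w, w] (3 distinct), len 4
add w: window [m, p, w, w, w] (3 distinct), len 5
Longest length with ≤3 distinct: 6.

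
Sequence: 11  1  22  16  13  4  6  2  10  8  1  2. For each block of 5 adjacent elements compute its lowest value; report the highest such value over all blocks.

11 1 22 16 13 → min 1
1 22 16 13 4 → min 1
22 16 13 4 6 → min 4
16 13 4 6 2 → min 2
13 4 6 2 10 → min 2
4 6 2 10 8 → min 2
6 2 10 8 1 → min 1
2 10 8 1 2 → min 1
Highest of these is 4.

4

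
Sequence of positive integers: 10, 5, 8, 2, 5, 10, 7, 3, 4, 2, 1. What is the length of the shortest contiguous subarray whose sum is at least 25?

4

Extend right; whenever the sum reaches 25, record the length and shrink from the left:
add 10: running sum 10 < 25
add 5: running sum 15 < 25
add 8: running sum 23 < 25
add 2: shortest ending here [10, 5, 8, 2] sum 25, len 4
add 5: shortest ending here [10, 5, 8, 2, 5] sum 30, len 5
add 10: shortest ending here [8, 2, 5, 10] sum 25, len 4
add 7: shortest ending here [8, 2, 5, 10, 7] sum 32, len 5
add 3: shortest ending here [5, 10, 7, 3] sum 25, len 4
add 4: shortest ending here [5, 10, 7, 3, 4] sum 29, len 5
add 2: shortest ending here [10, 7, 3, 4, 2] sum 26, len 5
add 1: shortest ending here [10, 7, 3, 4, 2, 1] sum 27, len 6
Shortest qualifying length: 4.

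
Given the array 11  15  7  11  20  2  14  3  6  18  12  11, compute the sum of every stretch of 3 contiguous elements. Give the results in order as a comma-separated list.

33, 33, 38, 33, 36, 19, 23, 27, 36, 41

(11, 15, 7) → sum 33
(15, 7, 11) → sum 33
(7, 11, 20) → sum 38
(11, 20, 2) → sum 33
(20, 2, 14) → sum 36
(2, 14, 3) → sum 19
(14, 3, 6) → sum 23
(3, 6, 18) → sum 27
(6, 18, 12) → sum 36
(18, 12, 11) → sum 41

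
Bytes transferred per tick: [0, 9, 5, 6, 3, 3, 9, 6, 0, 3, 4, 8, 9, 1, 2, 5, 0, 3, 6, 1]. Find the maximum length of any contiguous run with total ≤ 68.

→ 0: sum 0, len 1
→ 9: sum 9, len 2
→ 5: sum 14, len 3
→ 6: sum 20, len 4
→ 3: sum 23, len 5
→ 3: sum 26, len 6
→ 9: sum 35, len 7
→ 6: sum 41, len 8
→ 0: sum 41, len 9
→ 3: sum 44, len 10
→ 4: sum 48, len 11
→ 8: sum 56, len 12
→ 9: sum 65, len 13
→ 1: sum 66, len 14
→ 2: sum 68, len 15
→ 5 (dropped 0, 9): sum 64, len 14
→ 0: sum 64, len 15
→ 3: sum 67, len 16
→ 6 (dropped 5): sum 68, len 16
→ 1 (dropped 6): sum 63, len 16
Longest length seen: 16.

16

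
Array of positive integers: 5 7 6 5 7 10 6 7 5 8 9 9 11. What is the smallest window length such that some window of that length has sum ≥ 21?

Extend right; whenever the sum reaches 21, record the length and shrink from the left:
add 5: running sum 5 < 21
add 7: running sum 12 < 21
add 6: running sum 18 < 21
add 5: shortest ending here [5, 7, 6, 5] sum 23, len 4
add 7: shortest ending here [7, 6, 5, 7] sum 25, len 4
add 10: shortest ending here [5, 7, 10] sum 22, len 3
add 6: shortest ending here [7, 10, 6] sum 23, len 3
add 7: shortest ending here [10, 6, 7] sum 23, len 3
add 5: shortest ending here [10, 6, 7, 5] sum 28, len 4
add 8: shortest ending here [6, 7, 5, 8] sum 26, len 4
add 9: shortest ending here [5, 8, 9] sum 22, len 3
add 9: shortest ending here [8, 9, 9] sum 26, len 3
add 11: shortest ending here [9, 9, 11] sum 29, len 3
Shortest qualifying length: 3.

3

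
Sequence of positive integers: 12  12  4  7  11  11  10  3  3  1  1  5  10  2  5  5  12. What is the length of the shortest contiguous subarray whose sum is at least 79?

12

Extend right; whenever the sum reaches 79, record the length and shrink from the left:
add 12: running sum 12 < 79
add 12: running sum 24 < 79
add 4: running sum 28 < 79
add 7: running sum 35 < 79
add 11: running sum 46 < 79
add 11: running sum 57 < 79
add 10: running sum 67 < 79
add 3: running sum 70 < 79
add 3: running sum 73 < 79
add 1: running sum 74 < 79
add 1: running sum 75 < 79
add 5: shortest ending here [12, 12, 4, 7, 11, 11, 10, 3, 3, 1, 1, 5] sum 80, len 12
add 10: shortest ending here [12, 12, 4, 7, 11, 11, 10, 3, 3, 1, 1, 5, 10] sum 90, len 13
add 2: shortest ending here [12, 4, 7, 11, 11, 10, 3, 3, 1, 1, 5, 10, 2] sum 80, len 13
add 5: shortest ending here [12, 4, 7, 11, 11, 10, 3, 3, 1, 1, 5, 10, 2, 5] sum 85, len 14
add 5: shortest ending here [12, 4, 7, 11, 11, 10, 3, 3, 1, 1, 5, 10, 2, 5, 5] sum 90, len 15
add 12: shortest ending here [11, 11, 10, 3, 3, 1, 1, 5, 10, 2, 5, 5, 12] sum 79, len 13
Shortest qualifying length: 12.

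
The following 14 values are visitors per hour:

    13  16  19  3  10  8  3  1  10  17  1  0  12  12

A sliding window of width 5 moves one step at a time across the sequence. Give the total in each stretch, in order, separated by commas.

61, 56, 43, 25, 32, 39, 32, 29, 40, 42

[13, 16, 19, 3, 10] → sum 61
[16, 19, 3, 10, 8] → sum 56
[19, 3, 10, 8, 3] → sum 43
[3, 10, 8, 3, 1] → sum 25
[10, 8, 3, 1, 10] → sum 32
[8, 3, 1, 10, 17] → sum 39
[3, 1, 10, 17, 1] → sum 32
[1, 10, 17, 1, 0] → sum 29
[10, 17, 1, 0, 12] → sum 40
[17, 1, 0, 12, 12] → sum 42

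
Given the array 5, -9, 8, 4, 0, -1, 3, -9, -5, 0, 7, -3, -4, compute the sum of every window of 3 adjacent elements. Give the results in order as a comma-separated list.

Sliding a size-3 window across the 13 values:
(5, -9, 8) → sum 4
(-9, 8, 4) → sum 3
(8, 4, 0) → sum 12
(4, 0, -1) → sum 3
(0, -1, 3) → sum 2
(-1, 3, -9) → sum -7
(3, -9, -5) → sum -11
(-9, -5, 0) → sum -14
(-5, 0, 7) → sum 2
(0, 7, -3) → sum 4
(7, -3, -4) → sum 0

4, 3, 12, 3, 2, -7, -11, -14, 2, 4, 0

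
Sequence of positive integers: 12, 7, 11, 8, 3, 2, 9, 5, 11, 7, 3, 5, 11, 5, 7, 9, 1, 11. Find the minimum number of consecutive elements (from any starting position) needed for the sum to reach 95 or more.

14

add 12: running sum 12 < 95
add 7: running sum 19 < 95
add 11: running sum 30 < 95
add 8: running sum 38 < 95
add 3: running sum 41 < 95
add 2: running sum 43 < 95
add 9: running sum 52 < 95
add 5: running sum 57 < 95
add 11: running sum 68 < 95
add 7: running sum 75 < 95
add 3: running sum 78 < 95
add 5: running sum 83 < 95
add 11: running sum 94 < 95
end 13: [12, 7, 11, 8, 3, 2, 9, 5, 11, 7, 3, 5, 11, 5] sum 99, len 14
end 14: [12, 7, 11, 8, 3, 2, 9, 5, 11, 7, 3, 5, 11, 5, 7] sum 106, len 15
end 15: [11, 8, 3, 2, 9, 5, 11, 7, 3, 5, 11, 5, 7, 9] sum 96, len 14
end 16: [11, 8, 3, 2, 9, 5, 11, 7, 3, 5, 11, 5, 7, 9, 1] sum 97, len 15
end 17: [8, 3, 2, 9, 5, 11, 7, 3, 5, 11, 5, 7, 9, 1, 11] sum 97, len 15
Shortest qualifying length: 14.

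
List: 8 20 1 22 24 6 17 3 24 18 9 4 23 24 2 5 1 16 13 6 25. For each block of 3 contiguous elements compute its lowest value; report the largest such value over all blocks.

9

Each size-3 window and its min:
8 20 1 → min 1
20 1 22 → min 1
1 22 24 → min 1
22 24 6 → min 6
24 6 17 → min 6
6 17 3 → min 3
17 3 24 → min 3
3 24 18 → min 3
24 18 9 → min 9
18 9 4 → min 4
9 4 23 → min 4
4 23 24 → min 4
23 24 2 → min 2
24 2 5 → min 2
2 5 1 → min 1
5 1 16 → min 1
1 16 13 → min 1
16 13 6 → min 6
13 6 25 → min 6
Largest of these is 9.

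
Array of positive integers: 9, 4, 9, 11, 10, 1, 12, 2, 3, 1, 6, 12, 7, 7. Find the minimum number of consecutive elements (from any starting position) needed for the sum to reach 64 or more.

10

Extend right; whenever the sum reaches 64, record the length and shrink from the left:
add 9: running sum 9 < 64
add 4: running sum 13 < 64
add 9: running sum 22 < 64
add 11: running sum 33 < 64
add 10: running sum 43 < 64
add 1: running sum 44 < 64
add 12: running sum 56 < 64
add 2: running sum 58 < 64
add 3: running sum 61 < 64
add 1: running sum 62 < 64
add 6: shortest ending here [9, 4, 9, 11, 10, 1, 12, 2, 3, 1, 6] sum 68, len 11
add 12: shortest ending here [9, 11, 10, 1, 12, 2, 3, 1, 6, 12] sum 67, len 10
add 7: shortest ending here [11, 10, 1, 12, 2, 3, 1, 6, 12, 7] sum 65, len 10
add 7: shortest ending here [11, 10, 1, 12, 2, 3, 1, 6, 12, 7, 7] sum 72, len 11
Shortest qualifying length: 10.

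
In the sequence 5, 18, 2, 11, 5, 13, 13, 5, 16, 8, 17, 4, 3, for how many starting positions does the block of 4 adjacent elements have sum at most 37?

(5, 18, 2, 11) → sum 36  ≤ 37 ✓
(18, 2, 11, 5) → sum 36  ≤ 37 ✓
(2, 11, 5, 13) → sum 31  ≤ 37 ✓
(11, 5, 13, 13) → sum 42
(5, 13, 13, 5) → sum 36  ≤ 37 ✓
(13, 13, 5, 16) → sum 47
(13, 5, 16, 8) → sum 42
(5, 16, 8, 17) → sum 46
(16, 8, 17, 4) → sum 45
(8, 17, 4, 3) → sum 32  ≤ 37 ✓
5 windows satisfy the condition.

5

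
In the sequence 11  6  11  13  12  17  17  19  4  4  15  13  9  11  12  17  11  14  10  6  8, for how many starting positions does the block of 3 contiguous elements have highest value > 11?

17

(11, 6, 11) → max 11
(6, 11, 13) → max 13  > 11 ✓
(11, 13, 12) → max 13  > 11 ✓
(13, 12, 17) → max 17  > 11 ✓
(12, 17, 17) → max 17  > 11 ✓
(17, 17, 19) → max 19  > 11 ✓
(17, 19, 4) → max 19  > 11 ✓
(19, 4, 4) → max 19  > 11 ✓
(4, 4, 15) → max 15  > 11 ✓
(4, 15, 13) → max 15  > 11 ✓
(15, 13, 9) → max 15  > 11 ✓
(13, 9, 11) → max 13  > 11 ✓
(9, 11, 12) → max 12  > 11 ✓
(11, 12, 17) → max 17  > 11 ✓
(12, 17, 11) → max 17  > 11 ✓
(17, 11, 14) → max 17  > 11 ✓
(11, 14, 10) → max 14  > 11 ✓
(14, 10, 6) → max 14  > 11 ✓
(10, 6, 8) → max 10
17 windows satisfy the condition.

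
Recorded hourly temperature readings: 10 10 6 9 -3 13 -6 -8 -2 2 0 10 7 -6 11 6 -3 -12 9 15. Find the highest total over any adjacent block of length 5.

Each size-5 window and its sum:
[10, 10, 6, 9, -3] → sum 32
[10, 6, 9, -3, 13] → sum 35
[6, 9, -3, 13, -6] → sum 19
[9, -3, 13, -6, -8] → sum 5
[-3, 13, -6, -8, -2] → sum -6
[13, -6, -8, -2, 2] → sum -1
[-6, -8, -2, 2, 0] → sum -14
[-8, -2, 2, 0, 10] → sum 2
[-2, 2, 0, 10, 7] → sum 17
[2, 0, 10, 7, -6] → sum 13
[0, 10, 7, -6, 11] → sum 22
[10, 7, -6, 11, 6] → sum 28
[7, -6, 11, 6, -3] → sum 15
[-6, 11, 6, -3, -12] → sum -4
[11, 6, -3, -12, 9] → sum 11
[6, -3, -12, 9, 15] → sum 15
Highest of these is 35.

35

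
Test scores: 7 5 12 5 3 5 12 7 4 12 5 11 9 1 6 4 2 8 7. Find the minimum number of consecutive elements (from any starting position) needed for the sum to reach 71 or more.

10

add 7: running sum 7 < 71
add 5: running sum 12 < 71
add 12: running sum 24 < 71
add 5: running sum 29 < 71
add 3: running sum 32 < 71
add 5: running sum 37 < 71
add 12: running sum 49 < 71
add 7: running sum 56 < 71
add 4: running sum 60 < 71
end 9: [7, 5, 12, 5, 3, 5, 12, 7, 4, 12] sum 72, len 10
end 10: [7, 5, 12, 5, 3, 5, 12, 7, 4, 12, 5] sum 77, len 11
end 11: [12, 5, 3, 5, 12, 7, 4, 12, 5, 11] sum 76, len 10
end 12: [5, 3, 5, 12, 7, 4, 12, 5, 11, 9] sum 73, len 10
end 13: [5, 3, 5, 12, 7, 4, 12, 5, 11, 9, 1] sum 74, len 11
end 14: [5, 12, 7, 4, 12, 5, 11, 9, 1, 6] sum 72, len 10
end 15: [12, 7, 4, 12, 5, 11, 9, 1, 6, 4] sum 71, len 10
end 16: [12, 7, 4, 12, 5, 11, 9, 1, 6, 4, 2] sum 73, len 11
end 17: [12, 7, 4, 12, 5, 11, 9, 1, 6, 4, 2, 8] sum 81, len 12
end 18: [7, 4, 12, 5, 11, 9, 1, 6, 4, 2, 8, 7] sum 76, len 12
Shortest qualifying length: 10.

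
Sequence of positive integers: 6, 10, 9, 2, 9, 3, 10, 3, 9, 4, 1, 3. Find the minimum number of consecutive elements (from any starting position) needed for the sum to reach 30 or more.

4

Extend right; whenever the sum reaches 30, record the length and shrink from the left:
add 6: running sum 6 < 30
add 10: running sum 16 < 30
add 9: running sum 25 < 30
add 2: running sum 27 < 30
end 4: [10, 9, 2, 9] sum 30, len 4
end 5: [10, 9, 2, 9, 3] sum 33, len 5
end 6: [9, 2, 9, 3, 10] sum 33, len 5
end 7: [9, 2, 9, 3, 10, 3] sum 36, len 6
end 8: [9, 3, 10, 3, 9] sum 34, len 5
end 9: [9, 3, 10, 3, 9, 4] sum 38, len 6
end 10: [3, 10, 3, 9, 4, 1] sum 30, len 6
end 11: [10, 3, 9, 4, 1, 3] sum 30, len 6
Shortest qualifying length: 4.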